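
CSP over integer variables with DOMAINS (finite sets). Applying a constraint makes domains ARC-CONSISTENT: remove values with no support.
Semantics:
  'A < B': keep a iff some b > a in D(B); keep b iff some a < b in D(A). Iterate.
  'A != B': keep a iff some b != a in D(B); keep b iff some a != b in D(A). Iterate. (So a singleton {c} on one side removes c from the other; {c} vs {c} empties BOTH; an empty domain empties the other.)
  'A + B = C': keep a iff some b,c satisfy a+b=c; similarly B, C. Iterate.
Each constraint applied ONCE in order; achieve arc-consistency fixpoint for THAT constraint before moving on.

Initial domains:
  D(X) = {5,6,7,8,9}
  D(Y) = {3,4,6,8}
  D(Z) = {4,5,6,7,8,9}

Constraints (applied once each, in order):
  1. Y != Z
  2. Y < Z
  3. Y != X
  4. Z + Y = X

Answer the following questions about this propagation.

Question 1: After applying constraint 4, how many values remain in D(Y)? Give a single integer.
Constraint 1 (Y != Z) on D(Y)={3,4,6,8} D(Z)={4,5,6,7,8,9}: no change
Constraint 2 (Y < Z) on D(Y)={3,4,6,8} D(Z)={4,5,6,7,8,9}: no change
Constraint 3 (Y != X) on D(Y)={3,4,6,8} D(X)={5,6,7,8,9}: no change
Constraint 4 (Z + Y = X) on D(Z)={4,5,6,7,8,9} D(Y)={3,4,6,8} D(X)={5,6,7,8,9}: Z {4,5,6,7,8,9}->{4,5,6}; Y {3,4,6,8}->{3,4}; X {5,6,7,8,9}->{7,8,9}
So after constraint 4: D(Y)={3,4}, size = 2

Answer: 2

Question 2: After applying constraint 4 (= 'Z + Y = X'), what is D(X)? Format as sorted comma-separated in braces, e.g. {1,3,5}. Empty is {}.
Answer: {7,8,9}

Derivation:
Constraint 1 (Y != Z) on D(Y)={3,4,6,8} D(Z)={4,5,6,7,8,9}: no change
Constraint 2 (Y < Z) on D(Y)={3,4,6,8} D(Z)={4,5,6,7,8,9}: no change
Constraint 3 (Y != X) on D(Y)={3,4,6,8} D(X)={5,6,7,8,9}: no change
Constraint 4 (Z + Y = X) on D(Z)={4,5,6,7,8,9} D(Y)={3,4,6,8} D(X)={5,6,7,8,9}: Z {4,5,6,7,8,9}->{4,5,6}; Y {3,4,6,8}->{3,4}; X {5,6,7,8,9}->{7,8,9}
So after constraint 4: D(X) = {7,8,9}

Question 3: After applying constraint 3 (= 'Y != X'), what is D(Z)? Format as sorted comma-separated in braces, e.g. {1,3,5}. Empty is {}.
Constraint 1 (Y != Z) on D(Y)={3,4,6,8} D(Z)={4,5,6,7,8,9}: no change
Constraint 2 (Y < Z) on D(Y)={3,4,6,8} D(Z)={4,5,6,7,8,9}: no change
Constraint 3 (Y != X) on D(Y)={3,4,6,8} D(X)={5,6,7,8,9}: no change
So after constraint 3: D(Z) = {4,5,6,7,8,9}

Answer: {4,5,6,7,8,9}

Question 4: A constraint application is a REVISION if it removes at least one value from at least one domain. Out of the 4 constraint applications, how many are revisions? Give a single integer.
Constraint 1 (Y != Z) on D(Y)={3,4,6,8} D(Z)={4,5,6,7,8,9}: no change => not a revision
Constraint 2 (Y < Z) on D(Y)={3,4,6,8} D(Z)={4,5,6,7,8,9}: no change => not a revision
Constraint 3 (Y != X) on D(Y)={3,4,6,8} D(X)={5,6,7,8,9}: no change => not a revision
Constraint 4 (Z + Y = X) on D(Z)={4,5,6,7,8,9} D(Y)={3,4,6,8} D(X)={5,6,7,8,9}: Z {4,5,6,7,8,9}->{4,5,6}; Y {3,4,6,8}->{3,4}; X {5,6,7,8,9}->{7,8,9} => REVISION
Total revisions = 1

Answer: 1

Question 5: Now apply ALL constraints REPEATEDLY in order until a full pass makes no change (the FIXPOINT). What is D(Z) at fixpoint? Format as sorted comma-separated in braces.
Answer: {4,5,6}

Derivation:
pass 0 (initial): D(Z)={4,5,6,7,8,9}
pass 1: X {5,6,7,8,9}->{7,8,9}; Y {3,4,6,8}->{3,4}; Z {4,5,6,7,8,9}->{4,5,6}
pass 2: no change
Fixpoint after 2 passes: D(Z) = {4,5,6}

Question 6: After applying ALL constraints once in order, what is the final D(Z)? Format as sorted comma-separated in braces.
Constraint 1 (Y != Z) on D(Y)={3,4,6,8} D(Z)={4,5,6,7,8,9}: no change
Constraint 2 (Y < Z) on D(Y)={3,4,6,8} D(Z)={4,5,6,7,8,9}: no change
Constraint 3 (Y != X) on D(Y)={3,4,6,8} D(X)={5,6,7,8,9}: no change
Constraint 4 (Z + Y = X) on D(Z)={4,5,6,7,8,9} D(Y)={3,4,6,8} D(X)={5,6,7,8,9}: Z {4,5,6,7,8,9}->{4,5,6}; Y {3,4,6,8}->{3,4}; X {5,6,7,8,9}->{7,8,9}
So after all 4 constraints: D(Z) = {4,5,6}

Answer: {4,5,6}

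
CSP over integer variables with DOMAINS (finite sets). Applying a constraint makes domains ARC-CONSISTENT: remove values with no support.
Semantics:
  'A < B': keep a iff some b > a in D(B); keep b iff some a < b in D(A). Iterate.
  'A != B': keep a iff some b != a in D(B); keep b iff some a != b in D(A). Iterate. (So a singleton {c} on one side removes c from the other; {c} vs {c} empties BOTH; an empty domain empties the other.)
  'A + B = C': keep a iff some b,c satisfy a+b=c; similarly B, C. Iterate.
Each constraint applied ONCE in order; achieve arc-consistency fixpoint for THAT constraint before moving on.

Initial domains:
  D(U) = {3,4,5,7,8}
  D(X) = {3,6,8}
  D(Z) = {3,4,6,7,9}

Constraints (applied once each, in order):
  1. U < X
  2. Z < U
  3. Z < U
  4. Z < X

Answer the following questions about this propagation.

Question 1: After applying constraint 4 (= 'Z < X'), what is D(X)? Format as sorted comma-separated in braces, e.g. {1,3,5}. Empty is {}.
Answer: {6,8}

Derivation:
Constraint 1 (U < X) on D(U)={3,4,5,7,8} D(X)={3,6,8}: U {3,4,5,7,8}->{3,4,5,7}; X {3,6,8}->{6,8}
Constraint 2 (Z < U) on D(Z)={3,4,6,7,9} D(U)={3,4,5,7}: Z {3,4,6,7,9}->{3,4,6}; U {3,4,5,7}->{4,5,7}
Constraint 3 (Z < U) on D(Z)={3,4,6} D(U)={4,5,7}: no change
Constraint 4 (Z < X) on D(Z)={3,4,6} D(X)={6,8}: no change
So after constraint 4: D(X) = {6,8}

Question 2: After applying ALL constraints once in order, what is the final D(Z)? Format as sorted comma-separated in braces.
Answer: {3,4,6}

Derivation:
Constraint 1 (U < X) on D(U)={3,4,5,7,8} D(X)={3,6,8}: U {3,4,5,7,8}->{3,4,5,7}; X {3,6,8}->{6,8}
Constraint 2 (Z < U) on D(Z)={3,4,6,7,9} D(U)={3,4,5,7}: Z {3,4,6,7,9}->{3,4,6}; U {3,4,5,7}->{4,5,7}
Constraint 3 (Z < U) on D(Z)={3,4,6} D(U)={4,5,7}: no change
Constraint 4 (Z < X) on D(Z)={3,4,6} D(X)={6,8}: no change
So after all 4 constraints: D(Z) = {3,4,6}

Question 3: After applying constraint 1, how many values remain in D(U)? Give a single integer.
Answer: 4

Derivation:
Constraint 1 (U < X) on D(U)={3,4,5,7,8} D(X)={3,6,8}: U {3,4,5,7,8}->{3,4,5,7}; X {3,6,8}->{6,8}
So after constraint 1: D(U)={3,4,5,7}, size = 4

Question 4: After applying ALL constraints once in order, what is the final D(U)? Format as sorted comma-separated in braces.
Constraint 1 (U < X) on D(U)={3,4,5,7,8} D(X)={3,6,8}: U {3,4,5,7,8}->{3,4,5,7}; X {3,6,8}->{6,8}
Constraint 2 (Z < U) on D(Z)={3,4,6,7,9} D(U)={3,4,5,7}: Z {3,4,6,7,9}->{3,4,6}; U {3,4,5,7}->{4,5,7}
Constraint 3 (Z < U) on D(Z)={3,4,6} D(U)={4,5,7}: no change
Constraint 4 (Z < X) on D(Z)={3,4,6} D(X)={6,8}: no change
So after all 4 constraints: D(U) = {4,5,7}

Answer: {4,5,7}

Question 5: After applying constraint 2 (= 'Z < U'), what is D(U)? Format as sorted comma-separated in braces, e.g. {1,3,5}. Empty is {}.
Answer: {4,5,7}

Derivation:
Constraint 1 (U < X) on D(U)={3,4,5,7,8} D(X)={3,6,8}: U {3,4,5,7,8}->{3,4,5,7}; X {3,6,8}->{6,8}
Constraint 2 (Z < U) on D(Z)={3,4,6,7,9} D(U)={3,4,5,7}: Z {3,4,6,7,9}->{3,4,6}; U {3,4,5,7}->{4,5,7}
So after constraint 2: D(U) = {4,5,7}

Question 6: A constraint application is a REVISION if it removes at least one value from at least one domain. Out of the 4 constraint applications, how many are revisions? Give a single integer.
Constraint 1 (U < X) on D(U)={3,4,5,7,8} D(X)={3,6,8}: U {3,4,5,7,8}->{3,4,5,7}; X {3,6,8}->{6,8} => REVISION
Constraint 2 (Z < U) on D(Z)={3,4,6,7,9} D(U)={3,4,5,7}: Z {3,4,6,7,9}->{3,4,6}; U {3,4,5,7}->{4,5,7} => REVISION
Constraint 3 (Z < U) on D(Z)={3,4,6} D(U)={4,5,7}: no change => not a revision
Constraint 4 (Z < X) on D(Z)={3,4,6} D(X)={6,8}: no change => not a revision
Total revisions = 2

Answer: 2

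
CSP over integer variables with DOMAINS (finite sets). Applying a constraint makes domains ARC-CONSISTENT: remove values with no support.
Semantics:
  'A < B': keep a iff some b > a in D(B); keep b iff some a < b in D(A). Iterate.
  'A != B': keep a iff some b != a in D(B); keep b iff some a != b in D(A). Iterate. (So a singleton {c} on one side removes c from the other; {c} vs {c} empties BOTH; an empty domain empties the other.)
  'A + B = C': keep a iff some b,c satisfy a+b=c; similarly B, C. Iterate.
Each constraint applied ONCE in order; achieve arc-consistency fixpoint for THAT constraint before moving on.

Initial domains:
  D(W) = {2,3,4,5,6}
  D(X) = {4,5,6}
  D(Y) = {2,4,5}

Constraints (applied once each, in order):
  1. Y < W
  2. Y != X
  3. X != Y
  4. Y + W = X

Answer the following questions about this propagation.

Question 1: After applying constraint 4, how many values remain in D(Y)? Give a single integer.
Answer: 1

Derivation:
Constraint 1 (Y < W) on D(Y)={2,4,5} D(W)={2,3,4,5,6}: W {2,3,4,5,6}->{3,4,5,6}
Constraint 2 (Y != X) on D(Y)={2,4,5} D(X)={4,5,6}: no change
Constraint 3 (X != Y) on D(X)={4,5,6} D(Y)={2,4,5}: no change
Constraint 4 (Y + W = X) on D(Y)={2,4,5} D(W)={3,4,5,6} D(X)={4,5,6}: Y {2,4,5}->{2}; W {3,4,5,6}->{3,4}; X {4,5,6}->{5,6}
So after constraint 4: D(Y)={2}, size = 1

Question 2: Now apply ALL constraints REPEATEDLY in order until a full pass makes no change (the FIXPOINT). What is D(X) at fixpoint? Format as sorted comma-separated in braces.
pass 0 (initial): D(X)={4,5,6}
pass 1: W {2,3,4,5,6}->{3,4}; X {4,5,6}->{5,6}; Y {2,4,5}->{2}
pass 2: no change
Fixpoint after 2 passes: D(X) = {5,6}

Answer: {5,6}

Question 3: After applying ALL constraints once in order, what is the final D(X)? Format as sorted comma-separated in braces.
Constraint 1 (Y < W) on D(Y)={2,4,5} D(W)={2,3,4,5,6}: W {2,3,4,5,6}->{3,4,5,6}
Constraint 2 (Y != X) on D(Y)={2,4,5} D(X)={4,5,6}: no change
Constraint 3 (X != Y) on D(X)={4,5,6} D(Y)={2,4,5}: no change
Constraint 4 (Y + W = X) on D(Y)={2,4,5} D(W)={3,4,5,6} D(X)={4,5,6}: Y {2,4,5}->{2}; W {3,4,5,6}->{3,4}; X {4,5,6}->{5,6}
So after all 4 constraints: D(X) = {5,6}

Answer: {5,6}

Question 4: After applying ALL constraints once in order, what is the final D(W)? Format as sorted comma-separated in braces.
Answer: {3,4}

Derivation:
Constraint 1 (Y < W) on D(Y)={2,4,5} D(W)={2,3,4,5,6}: W {2,3,4,5,6}->{3,4,5,6}
Constraint 2 (Y != X) on D(Y)={2,4,5} D(X)={4,5,6}: no change
Constraint 3 (X != Y) on D(X)={4,5,6} D(Y)={2,4,5}: no change
Constraint 4 (Y + W = X) on D(Y)={2,4,5} D(W)={3,4,5,6} D(X)={4,5,6}: Y {2,4,5}->{2}; W {3,4,5,6}->{3,4}; X {4,5,6}->{5,6}
So after all 4 constraints: D(W) = {3,4}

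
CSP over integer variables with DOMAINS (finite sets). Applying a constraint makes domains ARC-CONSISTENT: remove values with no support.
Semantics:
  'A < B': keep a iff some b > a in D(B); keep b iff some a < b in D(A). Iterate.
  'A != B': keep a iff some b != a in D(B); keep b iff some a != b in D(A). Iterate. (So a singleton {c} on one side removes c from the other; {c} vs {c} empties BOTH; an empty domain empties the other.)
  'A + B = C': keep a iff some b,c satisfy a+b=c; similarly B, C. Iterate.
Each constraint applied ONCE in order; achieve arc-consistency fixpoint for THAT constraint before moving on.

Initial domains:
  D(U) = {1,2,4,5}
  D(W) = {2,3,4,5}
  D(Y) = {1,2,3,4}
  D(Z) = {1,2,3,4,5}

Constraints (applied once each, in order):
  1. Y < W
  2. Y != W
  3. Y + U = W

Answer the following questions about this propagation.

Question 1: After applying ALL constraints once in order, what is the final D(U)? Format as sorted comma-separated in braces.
Constraint 1 (Y < W) on D(Y)={1,2,3,4} D(W)={2,3,4,5}: no change
Constraint 2 (Y != W) on D(Y)={1,2,3,4} D(W)={2,3,4,5}: no change
Constraint 3 (Y + U = W) on D(Y)={1,2,3,4} D(U)={1,2,4,5} D(W)={2,3,4,5}: U {1,2,4,5}->{1,2,4}
So after all 3 constraints: D(U) = {1,2,4}

Answer: {1,2,4}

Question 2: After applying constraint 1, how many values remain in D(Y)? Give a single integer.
Constraint 1 (Y < W) on D(Y)={1,2,3,4} D(W)={2,3,4,5}: no change
So after constraint 1: D(Y)={1,2,3,4}, size = 4

Answer: 4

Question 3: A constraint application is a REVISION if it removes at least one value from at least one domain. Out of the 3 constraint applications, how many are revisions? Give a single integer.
Constraint 1 (Y < W) on D(Y)={1,2,3,4} D(W)={2,3,4,5}: no change => not a revision
Constraint 2 (Y != W) on D(Y)={1,2,3,4} D(W)={2,3,4,5}: no change => not a revision
Constraint 3 (Y + U = W) on D(Y)={1,2,3,4} D(U)={1,2,4,5} D(W)={2,3,4,5}: U {1,2,4,5}->{1,2,4} => REVISION
Total revisions = 1

Answer: 1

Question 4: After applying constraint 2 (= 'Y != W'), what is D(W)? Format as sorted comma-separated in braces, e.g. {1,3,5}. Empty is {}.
Constraint 1 (Y < W) on D(Y)={1,2,3,4} D(W)={2,3,4,5}: no change
Constraint 2 (Y != W) on D(Y)={1,2,3,4} D(W)={2,3,4,5}: no change
So after constraint 2: D(W) = {2,3,4,5}

Answer: {2,3,4,5}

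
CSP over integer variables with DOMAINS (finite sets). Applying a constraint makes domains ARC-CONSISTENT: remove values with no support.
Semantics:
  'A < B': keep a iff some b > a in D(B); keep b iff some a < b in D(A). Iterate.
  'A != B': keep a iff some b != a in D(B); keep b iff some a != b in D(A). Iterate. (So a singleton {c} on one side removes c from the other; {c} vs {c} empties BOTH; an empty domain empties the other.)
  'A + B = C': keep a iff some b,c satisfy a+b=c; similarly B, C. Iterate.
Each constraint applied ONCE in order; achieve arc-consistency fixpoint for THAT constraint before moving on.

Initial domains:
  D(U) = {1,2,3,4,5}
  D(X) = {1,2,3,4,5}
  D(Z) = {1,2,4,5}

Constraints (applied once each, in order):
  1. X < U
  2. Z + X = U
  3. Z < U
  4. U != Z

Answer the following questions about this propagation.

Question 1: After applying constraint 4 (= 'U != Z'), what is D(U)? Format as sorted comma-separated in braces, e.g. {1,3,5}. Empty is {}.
Answer: {2,3,4,5}

Derivation:
Constraint 1 (X < U) on D(X)={1,2,3,4,5} D(U)={1,2,3,4,5}: X {1,2,3,4,5}->{1,2,3,4}; U {1,2,3,4,5}->{2,3,4,5}
Constraint 2 (Z + X = U) on D(Z)={1,2,4,5} D(X)={1,2,3,4} D(U)={2,3,4,5}: Z {1,2,4,5}->{1,2,4}
Constraint 3 (Z < U) on D(Z)={1,2,4} D(U)={2,3,4,5}: no change
Constraint 4 (U != Z) on D(U)={2,3,4,5} D(Z)={1,2,4}: no change
So after constraint 4: D(U) = {2,3,4,5}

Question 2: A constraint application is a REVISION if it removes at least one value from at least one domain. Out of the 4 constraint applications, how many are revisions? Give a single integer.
Constraint 1 (X < U) on D(X)={1,2,3,4,5} D(U)={1,2,3,4,5}: X {1,2,3,4,5}->{1,2,3,4}; U {1,2,3,4,5}->{2,3,4,5} => REVISION
Constraint 2 (Z + X = U) on D(Z)={1,2,4,5} D(X)={1,2,3,4} D(U)={2,3,4,5}: Z {1,2,4,5}->{1,2,4} => REVISION
Constraint 3 (Z < U) on D(Z)={1,2,4} D(U)={2,3,4,5}: no change => not a revision
Constraint 4 (U != Z) on D(U)={2,3,4,5} D(Z)={1,2,4}: no change => not a revision
Total revisions = 2

Answer: 2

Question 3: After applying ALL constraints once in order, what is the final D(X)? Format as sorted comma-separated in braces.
Constraint 1 (X < U) on D(X)={1,2,3,4,5} D(U)={1,2,3,4,5}: X {1,2,3,4,5}->{1,2,3,4}; U {1,2,3,4,5}->{2,3,4,5}
Constraint 2 (Z + X = U) on D(Z)={1,2,4,5} D(X)={1,2,3,4} D(U)={2,3,4,5}: Z {1,2,4,5}->{1,2,4}
Constraint 3 (Z < U) on D(Z)={1,2,4} D(U)={2,3,4,5}: no change
Constraint 4 (U != Z) on D(U)={2,3,4,5} D(Z)={1,2,4}: no change
So after all 4 constraints: D(X) = {1,2,3,4}

Answer: {1,2,3,4}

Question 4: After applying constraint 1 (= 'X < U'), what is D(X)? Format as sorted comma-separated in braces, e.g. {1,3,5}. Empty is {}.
Answer: {1,2,3,4}

Derivation:
Constraint 1 (X < U) on D(X)={1,2,3,4,5} D(U)={1,2,3,4,5}: X {1,2,3,4,5}->{1,2,3,4}; U {1,2,3,4,5}->{2,3,4,5}
So after constraint 1: D(X) = {1,2,3,4}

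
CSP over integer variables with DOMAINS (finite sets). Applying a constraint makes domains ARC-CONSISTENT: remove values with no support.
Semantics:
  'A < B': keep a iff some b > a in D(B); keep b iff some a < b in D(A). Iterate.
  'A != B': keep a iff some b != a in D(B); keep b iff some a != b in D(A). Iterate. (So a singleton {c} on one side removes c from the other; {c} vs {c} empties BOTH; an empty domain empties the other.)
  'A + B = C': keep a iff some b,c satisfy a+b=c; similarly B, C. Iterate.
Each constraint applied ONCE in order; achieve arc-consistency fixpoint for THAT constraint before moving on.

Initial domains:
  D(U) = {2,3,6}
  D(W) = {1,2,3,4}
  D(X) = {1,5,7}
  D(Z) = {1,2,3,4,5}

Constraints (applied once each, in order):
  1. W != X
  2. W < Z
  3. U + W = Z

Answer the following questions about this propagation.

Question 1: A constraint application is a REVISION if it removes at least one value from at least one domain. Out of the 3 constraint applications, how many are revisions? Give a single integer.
Answer: 2

Derivation:
Constraint 1 (W != X) on D(W)={1,2,3,4} D(X)={1,5,7}: no change => not a revision
Constraint 2 (W < Z) on D(W)={1,2,3,4} D(Z)={1,2,3,4,5}: Z {1,2,3,4,5}->{2,3,4,5} => REVISION
Constraint 3 (U + W = Z) on D(U)={2,3,6} D(W)={1,2,3,4} D(Z)={2,3,4,5}: U {2,3,6}->{2,3}; W {1,2,3,4}->{1,2,3}; Z {2,3,4,5}->{3,4,5} => REVISION
Total revisions = 2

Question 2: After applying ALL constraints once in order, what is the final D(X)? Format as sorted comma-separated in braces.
Constraint 1 (W != X) on D(W)={1,2,3,4} D(X)={1,5,7}: no change
Constraint 2 (W < Z) on D(W)={1,2,3,4} D(Z)={1,2,3,4,5}: Z {1,2,3,4,5}->{2,3,4,5}
Constraint 3 (U + W = Z) on D(U)={2,3,6} D(W)={1,2,3,4} D(Z)={2,3,4,5}: U {2,3,6}->{2,3}; W {1,2,3,4}->{1,2,3}; Z {2,3,4,5}->{3,4,5}
So after all 3 constraints: D(X) = {1,5,7}

Answer: {1,5,7}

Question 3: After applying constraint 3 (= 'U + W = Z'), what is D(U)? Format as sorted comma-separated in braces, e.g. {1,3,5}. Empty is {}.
Answer: {2,3}

Derivation:
Constraint 1 (W != X) on D(W)={1,2,3,4} D(X)={1,5,7}: no change
Constraint 2 (W < Z) on D(W)={1,2,3,4} D(Z)={1,2,3,4,5}: Z {1,2,3,4,5}->{2,3,4,5}
Constraint 3 (U + W = Z) on D(U)={2,3,6} D(W)={1,2,3,4} D(Z)={2,3,4,5}: U {2,3,6}->{2,3}; W {1,2,3,4}->{1,2,3}; Z {2,3,4,5}->{3,4,5}
So after constraint 3: D(U) = {2,3}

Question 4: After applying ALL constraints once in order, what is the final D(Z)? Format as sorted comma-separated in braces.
Constraint 1 (W != X) on D(W)={1,2,3,4} D(X)={1,5,7}: no change
Constraint 2 (W < Z) on D(W)={1,2,3,4} D(Z)={1,2,3,4,5}: Z {1,2,3,4,5}->{2,3,4,5}
Constraint 3 (U + W = Z) on D(U)={2,3,6} D(W)={1,2,3,4} D(Z)={2,3,4,5}: U {2,3,6}->{2,3}; W {1,2,3,4}->{1,2,3}; Z {2,3,4,5}->{3,4,5}
So after all 3 constraints: D(Z) = {3,4,5}

Answer: {3,4,5}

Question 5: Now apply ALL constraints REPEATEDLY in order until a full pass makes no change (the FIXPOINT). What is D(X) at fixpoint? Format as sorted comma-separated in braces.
Answer: {1,5,7}

Derivation:
pass 0 (initial): D(X)={1,5,7}
pass 1: U {2,3,6}->{2,3}; W {1,2,3,4}->{1,2,3}; Z {1,2,3,4,5}->{3,4,5}
pass 2: no change
Fixpoint after 2 passes: D(X) = {1,5,7}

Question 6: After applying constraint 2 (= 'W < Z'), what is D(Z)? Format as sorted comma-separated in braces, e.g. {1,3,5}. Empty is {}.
Answer: {2,3,4,5}

Derivation:
Constraint 1 (W != X) on D(W)={1,2,3,4} D(X)={1,5,7}: no change
Constraint 2 (W < Z) on D(W)={1,2,3,4} D(Z)={1,2,3,4,5}: Z {1,2,3,4,5}->{2,3,4,5}
So after constraint 2: D(Z) = {2,3,4,5}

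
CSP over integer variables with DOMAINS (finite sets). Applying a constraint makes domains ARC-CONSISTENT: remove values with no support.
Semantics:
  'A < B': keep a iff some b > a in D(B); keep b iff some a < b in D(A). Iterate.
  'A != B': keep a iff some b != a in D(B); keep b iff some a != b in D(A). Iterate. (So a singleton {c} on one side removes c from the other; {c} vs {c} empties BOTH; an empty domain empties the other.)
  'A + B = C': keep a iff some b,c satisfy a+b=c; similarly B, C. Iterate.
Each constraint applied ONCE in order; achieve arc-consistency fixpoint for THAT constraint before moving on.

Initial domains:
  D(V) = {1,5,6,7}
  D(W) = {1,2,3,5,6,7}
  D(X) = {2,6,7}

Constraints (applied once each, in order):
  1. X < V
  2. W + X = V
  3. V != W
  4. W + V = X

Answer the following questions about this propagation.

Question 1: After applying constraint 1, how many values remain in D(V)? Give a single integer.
Answer: 3

Derivation:
Constraint 1 (X < V) on D(X)={2,6,7} D(V)={1,5,6,7}: X {2,6,7}->{2,6}; V {1,5,6,7}->{5,6,7}
So after constraint 1: D(V)={5,6,7}, size = 3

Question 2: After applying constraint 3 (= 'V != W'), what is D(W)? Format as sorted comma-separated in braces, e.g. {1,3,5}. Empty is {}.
Answer: {1,3,5}

Derivation:
Constraint 1 (X < V) on D(X)={2,6,7} D(V)={1,5,6,7}: X {2,6,7}->{2,6}; V {1,5,6,7}->{5,6,7}
Constraint 2 (W + X = V) on D(W)={1,2,3,5,6,7} D(X)={2,6} D(V)={5,6,7}: W {1,2,3,5,6,7}->{1,3,5}; V {5,6,7}->{5,7}
Constraint 3 (V != W) on D(V)={5,7} D(W)={1,3,5}: no change
So after constraint 3: D(W) = {1,3,5}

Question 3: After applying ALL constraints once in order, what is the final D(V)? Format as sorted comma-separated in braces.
Answer: {5}

Derivation:
Constraint 1 (X < V) on D(X)={2,6,7} D(V)={1,5,6,7}: X {2,6,7}->{2,6}; V {1,5,6,7}->{5,6,7}
Constraint 2 (W + X = V) on D(W)={1,2,3,5,6,7} D(X)={2,6} D(V)={5,6,7}: W {1,2,3,5,6,7}->{1,3,5}; V {5,6,7}->{5,7}
Constraint 3 (V != W) on D(V)={5,7} D(W)={1,3,5}: no change
Constraint 4 (W + V = X) on D(W)={1,3,5} D(V)={5,7} D(X)={2,6}: W {1,3,5}->{1}; V {5,7}->{5}; X {2,6}->{6}
So after all 4 constraints: D(V) = {5}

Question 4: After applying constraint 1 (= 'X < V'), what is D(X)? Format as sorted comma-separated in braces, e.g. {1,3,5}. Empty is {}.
Answer: {2,6}

Derivation:
Constraint 1 (X < V) on D(X)={2,6,7} D(V)={1,5,6,7}: X {2,6,7}->{2,6}; V {1,5,6,7}->{5,6,7}
So after constraint 1: D(X) = {2,6}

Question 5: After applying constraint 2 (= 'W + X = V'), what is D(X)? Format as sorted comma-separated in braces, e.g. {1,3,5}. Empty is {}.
Constraint 1 (X < V) on D(X)={2,6,7} D(V)={1,5,6,7}: X {2,6,7}->{2,6}; V {1,5,6,7}->{5,6,7}
Constraint 2 (W + X = V) on D(W)={1,2,3,5,6,7} D(X)={2,6} D(V)={5,6,7}: W {1,2,3,5,6,7}->{1,3,5}; V {5,6,7}->{5,7}
So after constraint 2: D(X) = {2,6}

Answer: {2,6}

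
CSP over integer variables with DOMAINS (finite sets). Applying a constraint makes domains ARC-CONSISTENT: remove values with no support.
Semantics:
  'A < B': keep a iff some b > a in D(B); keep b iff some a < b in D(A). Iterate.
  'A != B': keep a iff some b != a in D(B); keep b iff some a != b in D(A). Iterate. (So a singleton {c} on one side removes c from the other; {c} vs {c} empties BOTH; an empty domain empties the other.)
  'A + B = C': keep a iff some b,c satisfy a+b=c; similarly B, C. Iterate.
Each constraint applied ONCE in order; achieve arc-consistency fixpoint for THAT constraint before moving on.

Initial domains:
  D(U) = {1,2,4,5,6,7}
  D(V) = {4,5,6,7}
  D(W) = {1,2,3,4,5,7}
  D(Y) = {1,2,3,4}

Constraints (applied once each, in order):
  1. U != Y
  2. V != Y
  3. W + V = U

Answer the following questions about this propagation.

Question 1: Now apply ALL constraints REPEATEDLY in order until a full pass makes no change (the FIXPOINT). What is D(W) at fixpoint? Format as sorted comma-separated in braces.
Answer: {1,2,3}

Derivation:
pass 0 (initial): D(W)={1,2,3,4,5,7}
pass 1: U {1,2,4,5,6,7}->{5,6,7}; V {4,5,6,7}->{4,5,6}; W {1,2,3,4,5,7}->{1,2,3}
pass 2: no change
Fixpoint after 2 passes: D(W) = {1,2,3}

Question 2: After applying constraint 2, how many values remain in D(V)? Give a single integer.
Answer: 4

Derivation:
Constraint 1 (U != Y) on D(U)={1,2,4,5,6,7} D(Y)={1,2,3,4}: no change
Constraint 2 (V != Y) on D(V)={4,5,6,7} D(Y)={1,2,3,4}: no change
So after constraint 2: D(V)={4,5,6,7}, size = 4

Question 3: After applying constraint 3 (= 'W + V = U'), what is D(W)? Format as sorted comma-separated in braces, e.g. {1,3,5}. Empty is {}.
Answer: {1,2,3}

Derivation:
Constraint 1 (U != Y) on D(U)={1,2,4,5,6,7} D(Y)={1,2,3,4}: no change
Constraint 2 (V != Y) on D(V)={4,5,6,7} D(Y)={1,2,3,4}: no change
Constraint 3 (W + V = U) on D(W)={1,2,3,4,5,7} D(V)={4,5,6,7} D(U)={1,2,4,5,6,7}: W {1,2,3,4,5,7}->{1,2,3}; V {4,5,6,7}->{4,5,6}; U {1,2,4,5,6,7}->{5,6,7}
So after constraint 3: D(W) = {1,2,3}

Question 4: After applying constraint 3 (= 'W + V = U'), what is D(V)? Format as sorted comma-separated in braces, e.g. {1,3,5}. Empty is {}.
Constraint 1 (U != Y) on D(U)={1,2,4,5,6,7} D(Y)={1,2,3,4}: no change
Constraint 2 (V != Y) on D(V)={4,5,6,7} D(Y)={1,2,3,4}: no change
Constraint 3 (W + V = U) on D(W)={1,2,3,4,5,7} D(V)={4,5,6,7} D(U)={1,2,4,5,6,7}: W {1,2,3,4,5,7}->{1,2,3}; V {4,5,6,7}->{4,5,6}; U {1,2,4,5,6,7}->{5,6,7}
So after constraint 3: D(V) = {4,5,6}

Answer: {4,5,6}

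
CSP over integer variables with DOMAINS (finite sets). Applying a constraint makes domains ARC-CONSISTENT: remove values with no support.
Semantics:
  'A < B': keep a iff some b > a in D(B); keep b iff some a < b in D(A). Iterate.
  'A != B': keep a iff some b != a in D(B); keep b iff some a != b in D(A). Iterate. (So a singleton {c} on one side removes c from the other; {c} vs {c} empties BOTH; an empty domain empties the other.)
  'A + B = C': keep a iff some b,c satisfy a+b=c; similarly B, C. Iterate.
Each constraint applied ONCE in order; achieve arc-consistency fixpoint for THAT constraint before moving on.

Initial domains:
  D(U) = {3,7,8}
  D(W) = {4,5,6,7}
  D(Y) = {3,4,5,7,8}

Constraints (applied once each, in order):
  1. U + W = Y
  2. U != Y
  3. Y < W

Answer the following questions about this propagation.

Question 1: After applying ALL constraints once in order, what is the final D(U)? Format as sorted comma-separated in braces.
Constraint 1 (U + W = Y) on D(U)={3,7,8} D(W)={4,5,6,7} D(Y)={3,4,5,7,8}: U {3,7,8}->{3}; W {4,5,6,7}->{4,5}; Y {3,4,5,7,8}->{7,8}
Constraint 2 (U != Y) on D(U)={3} D(Y)={7,8}: no change
Constraint 3 (Y < W) on D(Y)={7,8} D(W)={4,5}: Y {7,8}->{}; W {4,5}->{}
So after all 3 constraints: D(U) = {3}

Answer: {3}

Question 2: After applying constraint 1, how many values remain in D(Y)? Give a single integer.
Answer: 2

Derivation:
Constraint 1 (U + W = Y) on D(U)={3,7,8} D(W)={4,5,6,7} D(Y)={3,4,5,7,8}: U {3,7,8}->{3}; W {4,5,6,7}->{4,5}; Y {3,4,5,7,8}->{7,8}
So after constraint 1: D(Y)={7,8}, size = 2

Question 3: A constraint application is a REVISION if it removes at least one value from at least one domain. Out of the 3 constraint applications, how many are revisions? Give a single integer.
Answer: 2

Derivation:
Constraint 1 (U + W = Y) on D(U)={3,7,8} D(W)={4,5,6,7} D(Y)={3,4,5,7,8}: U {3,7,8}->{3}; W {4,5,6,7}->{4,5}; Y {3,4,5,7,8}->{7,8} => REVISION
Constraint 2 (U != Y) on D(U)={3} D(Y)={7,8}: no change => not a revision
Constraint 3 (Y < W) on D(Y)={7,8} D(W)={4,5}: Y {7,8}->{}; W {4,5}->{} => REVISION
Total revisions = 2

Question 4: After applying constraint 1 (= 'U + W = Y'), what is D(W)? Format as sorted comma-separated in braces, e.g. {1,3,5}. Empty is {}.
Answer: {4,5}

Derivation:
Constraint 1 (U + W = Y) on D(U)={3,7,8} D(W)={4,5,6,7} D(Y)={3,4,5,7,8}: U {3,7,8}->{3}; W {4,5,6,7}->{4,5}; Y {3,4,5,7,8}->{7,8}
So after constraint 1: D(W) = {4,5}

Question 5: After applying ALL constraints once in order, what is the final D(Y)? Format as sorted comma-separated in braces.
Constraint 1 (U + W = Y) on D(U)={3,7,8} D(W)={4,5,6,7} D(Y)={3,4,5,7,8}: U {3,7,8}->{3}; W {4,5,6,7}->{4,5}; Y {3,4,5,7,8}->{7,8}
Constraint 2 (U != Y) on D(U)={3} D(Y)={7,8}: no change
Constraint 3 (Y < W) on D(Y)={7,8} D(W)={4,5}: Y {7,8}->{}; W {4,5}->{}
So after all 3 constraints: D(Y) = {}

Answer: {}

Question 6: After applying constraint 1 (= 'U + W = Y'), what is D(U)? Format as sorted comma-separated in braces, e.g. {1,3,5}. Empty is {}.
Constraint 1 (U + W = Y) on D(U)={3,7,8} D(W)={4,5,6,7} D(Y)={3,4,5,7,8}: U {3,7,8}->{3}; W {4,5,6,7}->{4,5}; Y {3,4,5,7,8}->{7,8}
So after constraint 1: D(U) = {3}

Answer: {3}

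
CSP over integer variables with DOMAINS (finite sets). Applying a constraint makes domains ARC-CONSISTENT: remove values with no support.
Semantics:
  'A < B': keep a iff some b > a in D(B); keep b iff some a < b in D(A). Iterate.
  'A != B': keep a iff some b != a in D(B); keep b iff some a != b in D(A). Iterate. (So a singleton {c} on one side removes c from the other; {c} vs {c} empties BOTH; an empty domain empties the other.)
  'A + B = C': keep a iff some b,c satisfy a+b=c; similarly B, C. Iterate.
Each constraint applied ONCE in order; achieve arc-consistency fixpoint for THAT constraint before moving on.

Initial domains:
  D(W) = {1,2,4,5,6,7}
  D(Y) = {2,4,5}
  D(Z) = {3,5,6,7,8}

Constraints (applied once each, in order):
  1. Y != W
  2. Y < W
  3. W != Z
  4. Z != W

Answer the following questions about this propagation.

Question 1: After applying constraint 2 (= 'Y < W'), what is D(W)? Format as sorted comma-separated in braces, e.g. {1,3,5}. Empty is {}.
Answer: {4,5,6,7}

Derivation:
Constraint 1 (Y != W) on D(Y)={2,4,5} D(W)={1,2,4,5,6,7}: no change
Constraint 2 (Y < W) on D(Y)={2,4,5} D(W)={1,2,4,5,6,7}: W {1,2,4,5,6,7}->{4,5,6,7}
So after constraint 2: D(W) = {4,5,6,7}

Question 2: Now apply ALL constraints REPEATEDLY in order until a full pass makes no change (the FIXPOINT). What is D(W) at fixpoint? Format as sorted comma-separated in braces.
pass 0 (initial): D(W)={1,2,4,5,6,7}
pass 1: W {1,2,4,5,6,7}->{4,5,6,7}
pass 2: no change
Fixpoint after 2 passes: D(W) = {4,5,6,7}

Answer: {4,5,6,7}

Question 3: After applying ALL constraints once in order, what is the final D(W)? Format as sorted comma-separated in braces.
Constraint 1 (Y != W) on D(Y)={2,4,5} D(W)={1,2,4,5,6,7}: no change
Constraint 2 (Y < W) on D(Y)={2,4,5} D(W)={1,2,4,5,6,7}: W {1,2,4,5,6,7}->{4,5,6,7}
Constraint 3 (W != Z) on D(W)={4,5,6,7} D(Z)={3,5,6,7,8}: no change
Constraint 4 (Z != W) on D(Z)={3,5,6,7,8} D(W)={4,5,6,7}: no change
So after all 4 constraints: D(W) = {4,5,6,7}

Answer: {4,5,6,7}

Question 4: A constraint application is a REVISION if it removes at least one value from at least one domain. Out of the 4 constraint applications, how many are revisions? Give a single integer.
Answer: 1

Derivation:
Constraint 1 (Y != W) on D(Y)={2,4,5} D(W)={1,2,4,5,6,7}: no change => not a revision
Constraint 2 (Y < W) on D(Y)={2,4,5} D(W)={1,2,4,5,6,7}: W {1,2,4,5,6,7}->{4,5,6,7} => REVISION
Constraint 3 (W != Z) on D(W)={4,5,6,7} D(Z)={3,5,6,7,8}: no change => not a revision
Constraint 4 (Z != W) on D(Z)={3,5,6,7,8} D(W)={4,5,6,7}: no change => not a revision
Total revisions = 1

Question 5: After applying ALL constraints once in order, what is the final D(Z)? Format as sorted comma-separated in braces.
Constraint 1 (Y != W) on D(Y)={2,4,5} D(W)={1,2,4,5,6,7}: no change
Constraint 2 (Y < W) on D(Y)={2,4,5} D(W)={1,2,4,5,6,7}: W {1,2,4,5,6,7}->{4,5,6,7}
Constraint 3 (W != Z) on D(W)={4,5,6,7} D(Z)={3,5,6,7,8}: no change
Constraint 4 (Z != W) on D(Z)={3,5,6,7,8} D(W)={4,5,6,7}: no change
So after all 4 constraints: D(Z) = {3,5,6,7,8}

Answer: {3,5,6,7,8}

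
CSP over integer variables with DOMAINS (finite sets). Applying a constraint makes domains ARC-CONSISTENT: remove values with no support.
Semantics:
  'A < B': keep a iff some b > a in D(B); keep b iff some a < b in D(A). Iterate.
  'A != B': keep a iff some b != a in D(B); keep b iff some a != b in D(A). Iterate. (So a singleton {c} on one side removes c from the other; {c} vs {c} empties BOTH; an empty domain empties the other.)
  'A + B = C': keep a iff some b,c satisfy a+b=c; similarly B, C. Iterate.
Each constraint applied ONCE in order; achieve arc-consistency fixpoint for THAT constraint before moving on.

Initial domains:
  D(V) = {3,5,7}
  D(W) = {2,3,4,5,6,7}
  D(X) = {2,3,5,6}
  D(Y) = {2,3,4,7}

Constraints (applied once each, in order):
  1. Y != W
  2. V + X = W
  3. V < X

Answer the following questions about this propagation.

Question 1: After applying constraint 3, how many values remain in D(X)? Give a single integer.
Constraint 1 (Y != W) on D(Y)={2,3,4,7} D(W)={2,3,4,5,6,7}: no change
Constraint 2 (V + X = W) on D(V)={3,5,7} D(X)={2,3,5,6} D(W)={2,3,4,5,6,7}: V {3,5,7}->{3,5}; X {2,3,5,6}->{2,3}; W {2,3,4,5,6,7}->{5,6,7}
Constraint 3 (V < X) on D(V)={3,5} D(X)={2,3}: V {3,5}->{}; X {2,3}->{}
So after constraint 3: D(X)={}, size = 0

Answer: 0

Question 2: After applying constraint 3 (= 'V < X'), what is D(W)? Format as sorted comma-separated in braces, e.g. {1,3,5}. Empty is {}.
Constraint 1 (Y != W) on D(Y)={2,3,4,7} D(W)={2,3,4,5,6,7}: no change
Constraint 2 (V + X = W) on D(V)={3,5,7} D(X)={2,3,5,6} D(W)={2,3,4,5,6,7}: V {3,5,7}->{3,5}; X {2,3,5,6}->{2,3}; W {2,3,4,5,6,7}->{5,6,7}
Constraint 3 (V < X) on D(V)={3,5} D(X)={2,3}: V {3,5}->{}; X {2,3}->{}
So after constraint 3: D(W) = {5,6,7}

Answer: {5,6,7}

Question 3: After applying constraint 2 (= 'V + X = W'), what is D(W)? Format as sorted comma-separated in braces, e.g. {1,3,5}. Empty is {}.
Answer: {5,6,7}

Derivation:
Constraint 1 (Y != W) on D(Y)={2,3,4,7} D(W)={2,3,4,5,6,7}: no change
Constraint 2 (V + X = W) on D(V)={3,5,7} D(X)={2,3,5,6} D(W)={2,3,4,5,6,7}: V {3,5,7}->{3,5}; X {2,3,5,6}->{2,3}; W {2,3,4,5,6,7}->{5,6,7}
So after constraint 2: D(W) = {5,6,7}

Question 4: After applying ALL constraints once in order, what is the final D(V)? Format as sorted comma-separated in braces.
Constraint 1 (Y != W) on D(Y)={2,3,4,7} D(W)={2,3,4,5,6,7}: no change
Constraint 2 (V + X = W) on D(V)={3,5,7} D(X)={2,3,5,6} D(W)={2,3,4,5,6,7}: V {3,5,7}->{3,5}; X {2,3,5,6}->{2,3}; W {2,3,4,5,6,7}->{5,6,7}
Constraint 3 (V < X) on D(V)={3,5} D(X)={2,3}: V {3,5}->{}; X {2,3}->{}
So after all 3 constraints: D(V) = {}

Answer: {}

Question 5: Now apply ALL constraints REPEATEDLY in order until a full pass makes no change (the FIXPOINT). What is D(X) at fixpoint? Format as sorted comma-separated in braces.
Answer: {}

Derivation:
pass 0 (initial): D(X)={2,3,5,6}
pass 1: V {3,5,7}->{}; W {2,3,4,5,6,7}->{5,6,7}; X {2,3,5,6}->{}
pass 2: W {5,6,7}->{}
pass 3: Y {2,3,4,7}->{}
pass 4: no change
Fixpoint after 4 passes: D(X) = {}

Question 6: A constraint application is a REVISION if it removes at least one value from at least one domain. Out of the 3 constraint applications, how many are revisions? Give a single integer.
Answer: 2

Derivation:
Constraint 1 (Y != W) on D(Y)={2,3,4,7} D(W)={2,3,4,5,6,7}: no change => not a revision
Constraint 2 (V + X = W) on D(V)={3,5,7} D(X)={2,3,5,6} D(W)={2,3,4,5,6,7}: V {3,5,7}->{3,5}; X {2,3,5,6}->{2,3}; W {2,3,4,5,6,7}->{5,6,7} => REVISION
Constraint 3 (V < X) on D(V)={3,5} D(X)={2,3}: V {3,5}->{}; X {2,3}->{} => REVISION
Total revisions = 2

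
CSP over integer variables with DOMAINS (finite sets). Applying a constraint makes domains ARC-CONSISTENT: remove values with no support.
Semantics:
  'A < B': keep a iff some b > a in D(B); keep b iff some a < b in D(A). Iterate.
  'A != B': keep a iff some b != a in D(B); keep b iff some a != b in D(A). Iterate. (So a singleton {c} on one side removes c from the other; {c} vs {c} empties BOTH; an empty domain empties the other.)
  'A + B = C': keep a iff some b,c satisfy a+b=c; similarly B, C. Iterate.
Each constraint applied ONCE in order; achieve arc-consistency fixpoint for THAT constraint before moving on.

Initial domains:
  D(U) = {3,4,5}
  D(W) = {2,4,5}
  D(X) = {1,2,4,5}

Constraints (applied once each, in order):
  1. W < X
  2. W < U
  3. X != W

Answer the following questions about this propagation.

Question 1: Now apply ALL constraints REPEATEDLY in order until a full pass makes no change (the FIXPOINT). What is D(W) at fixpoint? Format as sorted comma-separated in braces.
pass 0 (initial): D(W)={2,4,5}
pass 1: W {2,4,5}->{2,4}; X {1,2,4,5}->{4,5}
pass 2: no change
Fixpoint after 2 passes: D(W) = {2,4}

Answer: {2,4}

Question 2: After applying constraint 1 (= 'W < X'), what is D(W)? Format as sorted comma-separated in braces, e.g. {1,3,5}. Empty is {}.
Constraint 1 (W < X) on D(W)={2,4,5} D(X)={1,2,4,5}: W {2,4,5}->{2,4}; X {1,2,4,5}->{4,5}
So after constraint 1: D(W) = {2,4}

Answer: {2,4}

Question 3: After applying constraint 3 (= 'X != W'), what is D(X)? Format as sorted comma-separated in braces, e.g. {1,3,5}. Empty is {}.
Answer: {4,5}

Derivation:
Constraint 1 (W < X) on D(W)={2,4,5} D(X)={1,2,4,5}: W {2,4,5}->{2,4}; X {1,2,4,5}->{4,5}
Constraint 2 (W < U) on D(W)={2,4} D(U)={3,4,5}: no change
Constraint 3 (X != W) on D(X)={4,5} D(W)={2,4}: no change
So after constraint 3: D(X) = {4,5}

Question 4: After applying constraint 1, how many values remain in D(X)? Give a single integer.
Answer: 2

Derivation:
Constraint 1 (W < X) on D(W)={2,4,5} D(X)={1,2,4,5}: W {2,4,5}->{2,4}; X {1,2,4,5}->{4,5}
So after constraint 1: D(X)={4,5}, size = 2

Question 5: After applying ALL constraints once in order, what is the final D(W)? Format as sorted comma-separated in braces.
Answer: {2,4}

Derivation:
Constraint 1 (W < X) on D(W)={2,4,5} D(X)={1,2,4,5}: W {2,4,5}->{2,4}; X {1,2,4,5}->{4,5}
Constraint 2 (W < U) on D(W)={2,4} D(U)={3,4,5}: no change
Constraint 3 (X != W) on D(X)={4,5} D(W)={2,4}: no change
So after all 3 constraints: D(W) = {2,4}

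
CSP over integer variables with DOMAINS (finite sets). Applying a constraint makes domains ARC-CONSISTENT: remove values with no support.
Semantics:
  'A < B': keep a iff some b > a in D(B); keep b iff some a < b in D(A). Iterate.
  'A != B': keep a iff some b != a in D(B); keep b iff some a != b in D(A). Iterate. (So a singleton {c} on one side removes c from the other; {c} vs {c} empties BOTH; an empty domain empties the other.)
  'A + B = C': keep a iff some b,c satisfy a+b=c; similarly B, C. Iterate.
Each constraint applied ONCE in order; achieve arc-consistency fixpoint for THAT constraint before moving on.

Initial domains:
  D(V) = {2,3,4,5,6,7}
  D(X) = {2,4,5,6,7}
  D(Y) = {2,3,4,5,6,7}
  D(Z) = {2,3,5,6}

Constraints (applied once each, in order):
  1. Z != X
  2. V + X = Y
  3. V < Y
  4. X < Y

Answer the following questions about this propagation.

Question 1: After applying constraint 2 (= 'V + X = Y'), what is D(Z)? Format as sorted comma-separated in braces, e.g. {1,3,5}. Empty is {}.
Answer: {2,3,5,6}

Derivation:
Constraint 1 (Z != X) on D(Z)={2,3,5,6} D(X)={2,4,5,6,7}: no change
Constraint 2 (V + X = Y) on D(V)={2,3,4,5,6,7} D(X)={2,4,5,6,7} D(Y)={2,3,4,5,6,7}: V {2,3,4,5,6,7}->{2,3,4,5}; X {2,4,5,6,7}->{2,4,5}; Y {2,3,4,5,6,7}->{4,5,6,7}
So after constraint 2: D(Z) = {2,3,5,6}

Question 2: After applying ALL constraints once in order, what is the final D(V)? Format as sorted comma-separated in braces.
Answer: {2,3,4,5}

Derivation:
Constraint 1 (Z != X) on D(Z)={2,3,5,6} D(X)={2,4,5,6,7}: no change
Constraint 2 (V + X = Y) on D(V)={2,3,4,5,6,7} D(X)={2,4,5,6,7} D(Y)={2,3,4,5,6,7}: V {2,3,4,5,6,7}->{2,3,4,5}; X {2,4,5,6,7}->{2,4,5}; Y {2,3,4,5,6,7}->{4,5,6,7}
Constraint 3 (V < Y) on D(V)={2,3,4,5} D(Y)={4,5,6,7}: no change
Constraint 4 (X < Y) on D(X)={2,4,5} D(Y)={4,5,6,7}: no change
So after all 4 constraints: D(V) = {2,3,4,5}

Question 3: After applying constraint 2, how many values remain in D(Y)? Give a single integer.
Constraint 1 (Z != X) on D(Z)={2,3,5,6} D(X)={2,4,5,6,7}: no change
Constraint 2 (V + X = Y) on D(V)={2,3,4,5,6,7} D(X)={2,4,5,6,7} D(Y)={2,3,4,5,6,7}: V {2,3,4,5,6,7}->{2,3,4,5}; X {2,4,5,6,7}->{2,4,5}; Y {2,3,4,5,6,7}->{4,5,6,7}
So after constraint 2: D(Y)={4,5,6,7}, size = 4

Answer: 4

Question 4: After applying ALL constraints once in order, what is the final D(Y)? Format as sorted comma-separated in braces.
Constraint 1 (Z != X) on D(Z)={2,3,5,6} D(X)={2,4,5,6,7}: no change
Constraint 2 (V + X = Y) on D(V)={2,3,4,5,6,7} D(X)={2,4,5,6,7} D(Y)={2,3,4,5,6,7}: V {2,3,4,5,6,7}->{2,3,4,5}; X {2,4,5,6,7}->{2,4,5}; Y {2,3,4,5,6,7}->{4,5,6,7}
Constraint 3 (V < Y) on D(V)={2,3,4,5} D(Y)={4,5,6,7}: no change
Constraint 4 (X < Y) on D(X)={2,4,5} D(Y)={4,5,6,7}: no change
So after all 4 constraints: D(Y) = {4,5,6,7}

Answer: {4,5,6,7}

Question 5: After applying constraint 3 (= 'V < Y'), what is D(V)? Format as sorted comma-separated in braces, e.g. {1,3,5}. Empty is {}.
Answer: {2,3,4,5}

Derivation:
Constraint 1 (Z != X) on D(Z)={2,3,5,6} D(X)={2,4,5,6,7}: no change
Constraint 2 (V + X = Y) on D(V)={2,3,4,5,6,7} D(X)={2,4,5,6,7} D(Y)={2,3,4,5,6,7}: V {2,3,4,5,6,7}->{2,3,4,5}; X {2,4,5,6,7}->{2,4,5}; Y {2,3,4,5,6,7}->{4,5,6,7}
Constraint 3 (V < Y) on D(V)={2,3,4,5} D(Y)={4,5,6,7}: no change
So after constraint 3: D(V) = {2,3,4,5}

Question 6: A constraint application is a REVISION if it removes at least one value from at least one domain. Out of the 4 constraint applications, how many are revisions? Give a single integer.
Answer: 1

Derivation:
Constraint 1 (Z != X) on D(Z)={2,3,5,6} D(X)={2,4,5,6,7}: no change => not a revision
Constraint 2 (V + X = Y) on D(V)={2,3,4,5,6,7} D(X)={2,4,5,6,7} D(Y)={2,3,4,5,6,7}: V {2,3,4,5,6,7}->{2,3,4,5}; X {2,4,5,6,7}->{2,4,5}; Y {2,3,4,5,6,7}->{4,5,6,7} => REVISION
Constraint 3 (V < Y) on D(V)={2,3,4,5} D(Y)={4,5,6,7}: no change => not a revision
Constraint 4 (X < Y) on D(X)={2,4,5} D(Y)={4,5,6,7}: no change => not a revision
Total revisions = 1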